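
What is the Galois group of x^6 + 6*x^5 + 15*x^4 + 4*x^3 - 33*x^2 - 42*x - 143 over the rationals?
The polynomial f is an irreducible sextic over Q, so G = Gal(f/Q) is one of the 16 transitive subgroups 6T1, ..., 6T16 of S_6. The discriminant of f is 5410421842378752, which is not a perfect square, so G is not contained in A_6. The transitive groups of degree 6 not contained in A_6 are: C_6 (6T1, order 6), S_3 (6T2, order 6), D_6 (6T3, order 12), C_3 x S_3 (6T5, order 18), A_4 x C_2 (6T6, order 24), S_4 (6T8, order 24), S_3 x S_3 (6T9, order 36), S_4 x C_2 (6T11, order 48), (S_3 x S_3) : C_2 (6T13, order 72), PGL(2,5) (6T14, order 120), S_6 (6T16, order 720). By Dedekind's theorem, for a prime p not dividing disc(f) the degrees of the irreducible factors of f mod p form the cycle type of an element of G. Factoring f modulo the 23 such primes p <= 97 (skipping 2, 3, which divide the discriminant), each new pattern first appears at: mod 5: f = (x^6 + x^5 + 4x^3 + 2x^2 + 3x + 2), pattern 6; mod 11: f = (x)(x + 7)(x^2 + 3x + 3)(x^2 + 7x + 9), pattern 2+2+1+1; mod 13: f = (x)(x + 5)(x + 11)(x^3 + 3x^2 + 3x + 12), pattern 3+1+1+1; mod 31: f = (x^2 + 18x + 20)(x^2 + 20x + 1)(x^2 + 30x + 13), pattern 2+2+2; mod 97: f = (x^3 + 3x^2 + 3x + 10)(x^3 + 3x^2 + 3x + 73), pattern 3+3. No other pattern occurs in this range, so the set of observed cycle types is {6, 2+2+1+1, 3+1+1+1, 2+2+2, 3+3}. The candidates containing elements of all these cycle types are S_3 x S_3 (6T9) of order 36, (S_3 x S_3) : C_2 (6T13) of order 72, S_6 (6T16) of order 720; the others are excluded. The observed types are precisely the cycle types that occur in S_3 x S_3 (6T9) (apart from the identity). Each of the other remaining candidates has further cycle types, and by the Chebotarev density theorem the matching factorization patterns would occur for a proportion of primes equal to their share of the group: (S_3 x S_3) : C_2 (6T13) additionally contains elements of type 4+2, 3+2+1, 2+1+1+1+1 (36 of its 72 elements, about 50% of primes); S_6 (6T16) additionally contains elements of type 5+1, 4+2, 4+1+1, 3+2+1, 2+1+1+1+1 (459 of its 720 elements, about 64% of primes). None of the 23 primes tested shows any such pattern (for each of these groups the chance of that is below 10^-4), which rules them out. Hence G = S_3 x S_3 (6T9), of order 36.

S_3 x S_3, the direct product S_3 x S_3 in its degree-6 action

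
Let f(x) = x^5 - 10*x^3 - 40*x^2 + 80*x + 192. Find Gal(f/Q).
5T2: D_5

The polynomial f is an irreducible quintic over Q, so G = Gal(f/Q) is a transitive subgroup of S_5: one of C_5 (5T1, order 5), D_5 (5T2, order 10), F_20 (5T3, order 20), A_5 (5T4, order 60) or S_5 (5T5, order 120). The discriminant of f is 1327104000000 = 1152000^2, a perfect square, so G is contained in A_5. The transitive groups of degree 5 contained in A_5 are: C_5 (5T1, order 5), D_5 (5T2, order 10), A_5 (5T4, order 60). By Dedekind's theorem, for a prime p not dividing disc(f) the degrees of the irreducible factors of f mod p form the cycle type of an element of G. Factoring f modulo the 23 such primes p <= 101 (skipping 2, 3, 5, which divide the discriminant), each new pattern first appears at: mod 7: f = (x^5 + 4x^3 + 2x^2 + 3x + 3), pattern 5; mod 17: f = (x + 6)(x^2 + x + 1)(x^2 + 10x + 15), pattern 2+2+1. No other pattern occurs in this range, so the set of observed cycle types is {5, 2+2+1}. The candidates containing elements of all these cycle types are D_5 (5T2) of order 10, A_5 (5T4) of order 60; the others are excluded. The observed types are precisely the cycle types that occur in D_5 (5T2) (apart from the identity). Each of the other remaining candidates has further cycle types, and by the Chebotarev density theorem the matching factorization patterns would occur for a proportion of primes equal to their share of the group: A_5 (5T4) additionally contains elements of type 3+1+1 (20 of its 60 elements, about 33% of primes). None of the 23 primes tested shows any such pattern (for each of these groups the chance of that is below 10^-4), which rules them out. Hence G = D_5 (5T2), of order 10.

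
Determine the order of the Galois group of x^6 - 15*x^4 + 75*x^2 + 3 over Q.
The degree of the splitting field over Q equals the order of the Galois group, so first determine the group. The polynomial f is an irreducible sextic over Q, so G = Gal(f/Q) is one of the 16 transitive subgroups 6T1, ..., 6T16 of S_6. The discriminant of f is -37572373905408, which is not a perfect square, so G is not contained in A_6. The transitive groups of degree 6 not contained in A_6 are: C_6 (6T1, order 6), S_3 (6T2, order 6), D_6 (6T3, order 12), C_3 x S_3 (6T5, order 18), A_4 x C_2 (6T6, order 24), S_4 (6T8, order 24), S_3 x S_3 (6T9, order 36), S_4 x C_2 (6T11, order 48), (S_3 x S_3) : C_2 (6T13, order 72), PGL(2,5) (6T14, order 120), S_6 (6T16, order 720). By Dedekind's theorem, for a prime p not dividing disc(f) the degrees of the irreducible factors of f mod p form the cycle type of an element of G. Factoring f modulo the 23 such primes p <= 97 (skipping 2, 3, which divide the discriminant), each new pattern first appears at: mod 5: f = (x^2 + 2)(x^2 + x + 2)(x^2 + 4x + 2), pattern 2+2+2; mod 7: f = (x^3 + 2x^2 + 5x + 5)(x^3 + 5x^2 + 5x + 2), pattern 3+3; mod 31: f = (x + 7)(x + 12)(x + 15)(x + 16)(x + 19)(x + 24), pattern 1+1+1+1+1+1. No other pattern occurs in this range, so the set of observed cycle types is {2+2+2, 3+3, 1+1+1+1+1+1}. The candidates containing elements of all these cycle types are C_6 (6T1) of order 6, S_3 (6T2) of order 6, D_6 (6T3) of order 12, C_3 x S_3 (6T5) of order 18, A_4 x C_2 (6T6) of order 24, S_4 (6T8) of order 24, S_3 x S_3 (6T9) of order 36, S_4 x C_2 (6T11) of order 48, (S_3 x S_3) : C_2 (6T13) of order 72, PGL(2,5) (6T14) of order 120, S_6 (6T16) of order 720; the others are excluded. The observed types are precisely the cycle types that occur in S_3 (6T2). Each of the other remaining candidates has further cycle types, and by the Chebotarev density theorem the matching factorization patterns would occur for a proportion of primes equal to their share of the group: C_6 (6T1) additionally contains elements of type 6 (2 of its 6 elements, about 33% of primes); D_6 (6T3) additionally contains elements of type 6, 2+2+1+1 (5 of its 12 elements, about 42% of primes); C_3 x S_3 (6T5) additionally contains elements of type 6, 3+1+1+1 (10 of its 18 elements, about 56% of primes); A_4 x C_2 (6T6) additionally contains elements of type 6, 2+2+1+1, 2+1+1+1+1 (14 of its 24 elements, about 58% of primes); S_4 (6T8) additionally contains elements of type 4+1+1, 2+2+1+1 (9 of its 24 elements, about 38% of primes); S_3 x S_3 (6T9) additionally contains elements of type 6, 3+1+1+1, 2+2+1+1 (25 of its 36 elements, about 69% of primes); S_4 x C_2 (6T11) additionally contains elements of type 6, 4+2, 4+1+1, 2+2+1+1, 2+1+1+1+1 (32 of its 48 elements, about 67% of primes); (S_3 x S_3) : C_2 (6T13) additionally contains elements of type 6, 4+2, 3+2+1, 3+1+1+1, 2+2+1+1, 2+1+1+1+1 (61 of its 72 elements, about 85% of primes); PGL(2,5) (6T14) additionally contains elements of type 6, 5+1, 4+1+1, 2+2+1+1 (89 of its 120 elements, about 74% of primes); S_6 (6T16) additionally contains elements of type 6, 5+1, 4+2, 4+1+1, 3+2+1, 3+1+1+1, 2+2+1+1, 2+1+1+1+1 (664 of its 720 elements, about 92% of primes). None of the 23 primes tested shows any such pattern (for each of these groups the chance of that is below 10^-4), which rules them out. Hence G = S_3 (6T2), of order 6. The Galois group S_3 (6T2) has order 6, so the splitting field has degree 6 over Q.

6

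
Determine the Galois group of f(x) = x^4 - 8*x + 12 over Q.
4T4: A_4

The polynomial is an irreducible quartic over Q and its discriminant is 331776 = 576^2, a perfect square, so the Galois group is contained in A_4. The resolvent cubic y^3 - 48*y - 64 is irreducible over Q. An irreducible resolvent with square discriminant gives A_4.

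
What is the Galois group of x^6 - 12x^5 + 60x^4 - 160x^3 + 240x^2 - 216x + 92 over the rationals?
A_6 (order 360)

The polynomial f is an irreducible sextic over Q, so G = Gal(f/Q) is one of the 16 transitive subgroups 6T1, ..., 6T16 of S_6. The discriminant of f is 746496000000 = 864000^2, a perfect square, so G is contained in A_6. The transitive groups of degree 6 contained in A_6 are: A_4 (6T4, order 12), S_4 (6T7, order 24), (C_3 x C_3) : C_4 (6T10, order 36), PSL(2,5) (6T12, order 60), A_6 (6T15, order 360). By Dedekind's theorem, for a prime p not dividing disc(f) the degrees of the irreducible factors of f mod p form the cycle type of an element of G. Factoring f modulo the 6 such primes p <= 23 (skipping 2, 3, 5, which divide the discriminant), each new pattern first appears at: mod 7: f = (x + 2)(x^5 + 4x^3 + 2x + 4), pattern 5+1; mod 23: f = (x)(x + 9)(x + 14)(x^3 + 11x^2 + 3x + 18), pattern 3+1+1+1. No other pattern occurs in this range, so the set of observed cycle types is {5+1, 3+1+1+1}. Among the candidates above, the only group containing elements of all these cycle types is A_6 (6T15) — each of A_4 (6T4), S_4 (6T7), (C_3 x C_3) : C_4 (6T10), PSL(2,5) (6T12) lacks at least one of them. Hence G = A_6 (6T15), of order 360.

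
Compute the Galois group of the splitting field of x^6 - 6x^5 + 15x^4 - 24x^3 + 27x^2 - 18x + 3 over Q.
The polynomial f is an irreducible sextic over Q, so G = Gal(f/Q) is one of the 16 transitive subgroups 6T1, ..., 6T16 of S_6. The discriminant of f is 40310784, which is not a perfect square, so G is not contained in A_6. The transitive groups of degree 6 not contained in A_6 are: C_6 (6T1, order 6), S_3 (6T2, order 6), D_6 (6T3, order 12), C_3 x S_3 (6T5, order 18), A_4 x C_2 (6T6, order 24), S_4 (6T8, order 24), S_3 x S_3 (6T9, order 36), S_4 x C_2 (6T11, order 48), (S_3 x S_3) : C_2 (6T13, order 72), PGL(2,5) (6T14, order 120), S_6 (6T16, order 720). By Dedekind's theorem, for a prime p not dividing disc(f) the degrees of the irreducible factors of f mod p form the cycle type of an element of G. Factoring f modulo the 14 such primes p <= 53 (skipping 2, 3, which divide the discriminant), each new pattern first appears at: mod 5: f = (x + 2)(x + 3)(x^2 + 3)(x^2 + 4x + 1), pattern 2+2+1+1; mod 7: f = (x^6 + x^5 + x^4 + 4x^3 + 6x^2 + 3x + 3), pattern 6; mod 19: f = (x + 9)(x + 12)(x + 14)(x^3 + 16x^2 + 3x + 2), pattern 3+1+1+1; mod 31: f = (x^2 + 10x + 13)(x^2 + 19x + 7)(x^2 + 27x + 14), pattern 2+2+2; mod 43: f = (x^3 + 40x^2 + 3x + 4)(x^3 + 40x^2 + 3x + 33), pattern 3+3. No other pattern occurs in this range, so the set of observed cycle types is {2+2+1+1, 6, 3+1+1+1, 2+2+2, 3+3}. The candidates containing elements of all these cycle types are S_3 x S_3 (6T9) of order 36, (S_3 x S_3) : C_2 (6T13) of order 72, S_6 (6T16) of order 720; the others are excluded. The observed types are precisely the cycle types that occur in S_3 x S_3 (6T9) (apart from the identity). Each of the other remaining candidates has further cycle types, and by the Chebotarev density theorem the matching factorization patterns would occur for a proportion of primes equal to their share of the group: (S_3 x S_3) : C_2 (6T13) additionally contains elements of type 4+2, 3+2+1, 2+1+1+1+1 (36 of its 72 elements, about 50% of primes); S_6 (6T16) additionally contains elements of type 5+1, 4+2, 4+1+1, 3+2+1, 2+1+1+1+1 (459 of its 720 elements, about 64% of primes). None of the 14 primes tested shows any such pattern (for each of these groups the chance of that is below 10^-4), which rules them out. Hence G = S_3 x S_3 (6T9), of order 36.

S_3 x S_3 (also written G36-)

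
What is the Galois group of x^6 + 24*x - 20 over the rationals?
6T15: A_6

The polynomial f is an irreducible sextic over Q, so G = Gal(f/Q) is one of the 16 transitive subgroups 6T1, ..., 6T16 of S_6. The discriminant of f is 746496000000 = 864000^2, a perfect square, so G is contained in A_6. The transitive groups of degree 6 contained in A_6 are: A_4 (6T4, order 12), S_4 (6T7, order 24), (C_3 x C_3) : C_4 (6T10, order 36), PSL(2,5) (6T12, order 60), A_6 (6T15, order 360). By Dedekind's theorem, for a prime p not dividing disc(f) the degrees of the irreducible factors of f mod p form the cycle type of an element of G. Factoring f modulo the 6 such primes p <= 23 (skipping 2, 3, 5, which divide the discriminant), each new pattern first appears at: mod 7: f = (x + 3)(x^5 + 4x^4 + 2x^3 + x^2 + 4x + 5), pattern 5+1; mod 23: f = (x + 7)(x + 12)(x + 21)(x^3 + 6x^2 + 13x + 16), pattern 3+1+1+1. No other pattern occurs in this range, so the set of observed cycle types is {5+1, 3+1+1+1}. Among the candidates above, the only group containing elements of all these cycle types is A_6 (6T15) — each of A_4 (6T4), S_4 (6T7), (C_3 x C_3) : C_4 (6T10), PSL(2,5) (6T12) lacks at least one of them. Hence G = A_6 (6T15), of order 360.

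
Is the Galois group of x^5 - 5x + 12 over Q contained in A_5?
Yes

The polynomial is irreducible of degree 5 over Q. Its discriminant is 64000000 = 8000^2, a perfect square. A Galois group lies in the alternating group exactly when the discriminant is a square in Q, so the Galois group (D_5) is contained in A_5.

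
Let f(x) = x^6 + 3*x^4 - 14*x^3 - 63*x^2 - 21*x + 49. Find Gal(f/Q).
6T9: S_3 x S_3

The polynomial f is an irreducible sextic over Q, so G = Gal(f/Q) is one of the 16 transitive subgroups 6T1, ..., 6T16 of S_6. The discriminant of f is 778002905803725, which is not a perfect square, so G is not contained in A_6. The transitive groups of degree 6 not contained in A_6 are: C_6 (6T1, order 6), S_3 (6T2, order 6), D_6 (6T3, order 12), C_3 x S_3 (6T5, order 18), A_4 x C_2 (6T6, order 24), S_4 (6T8, order 24), S_3 x S_3 (6T9, order 36), S_4 x C_2 (6T11, order 48), (S_3 x S_3) : C_2 (6T13, order 72), PGL(2,5) (6T14, order 120), S_6 (6T16, order 720). By Dedekind's theorem, for a prime p not dividing disc(f) the degrees of the irreducible factors of f mod p form the cycle type of an element of G. Factoring f modulo the 15 such primes p <= 67 (skipping 3, 5, 7, 29, which divide the discriminant), each new pattern first appears at: mod 2: f = (x^6 + x^4 + x^2 + x + 1), pattern 6; mod 13: f = (x + 7)(x + 9)(x + 10)(x^3 + x + 6), pattern 3+1+1+1; mod 19: f = (x^2 + 8x + 13)(x^2 + 15x + 9)(x^2 + 15x + 10), pattern 2+2+2; mod 23: f = (x + 11)(x + 13)(x^2 + 10x + 3)(x^2 + 12x + 14), pattern 2+2+1+1; mod 67: f = (x^3 + 13x + 60)(x^3 + 57x + 60), pattern 3+3. No other pattern occurs in this range, so the set of observed cycle types is {6, 3+1+1+1, 2+2+2, 2+2+1+1, 3+3}. The candidates containing elements of all these cycle types are S_3 x S_3 (6T9) of order 36, (S_3 x S_3) : C_2 (6T13) of order 72, S_6 (6T16) of order 720; the others are excluded. The observed types are precisely the cycle types that occur in S_3 x S_3 (6T9) (apart from the identity). Each of the other remaining candidates has further cycle types, and by the Chebotarev density theorem the matching factorization patterns would occur for a proportion of primes equal to their share of the group: (S_3 x S_3) : C_2 (6T13) additionally contains elements of type 4+2, 3+2+1, 2+1+1+1+1 (36 of its 72 elements, about 50% of primes); S_6 (6T16) additionally contains elements of type 5+1, 4+2, 4+1+1, 3+2+1, 2+1+1+1+1 (459 of its 720 elements, about 64% of primes). None of the 15 primes tested shows any such pattern (for each of these groups the chance of that is below 10^-4), which rules them out. Hence G = S_3 x S_3 (6T9), of order 36.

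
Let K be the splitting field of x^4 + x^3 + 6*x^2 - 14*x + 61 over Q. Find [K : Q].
4

The degree of the splitting field over Q equals the order of the Galois group, so first determine the group. The polynomial is an irreducible quartic over Q and its discriminant is 66430125, which is not a perfect square, so the Galois group is not contained in A_4. The resolvent cubic y^3 - 6*y^2 - 258*y + 1207 has exactly one rational root, so the Galois group is C_4 or D_4. The quartic becomes reducible over Q(sqrt(disc)), so the group is C_4. The Galois group C_4 (4T1) has order 4, so the splitting field has degree 4 over Q.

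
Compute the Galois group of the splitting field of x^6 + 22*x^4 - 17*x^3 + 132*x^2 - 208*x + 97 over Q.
S_6 (order 720)

The polynomial f is an irreducible sextic over Q, so G = Gal(f/Q) is one of the 16 transitive subgroups 6T1, ..., 6T16 of S_6. The discriminant of f is -1226557484783811, which is not a perfect square, so G is not contained in A_6. The transitive groups of degree 6 not contained in A_6 are: C_6 (6T1, order 6), S_3 (6T2, order 6), D_6 (6T3, order 12), C_3 x S_3 (6T5, order 18), A_4 x C_2 (6T6, order 24), S_4 (6T8, order 24), S_3 x S_3 (6T9, order 36), S_4 x C_2 (6T11, order 48), (S_3 x S_3) : C_2 (6T13, order 72), PGL(2,5) (6T14, order 120), S_6 (6T16, order 720). By Dedekind's theorem, for a prime p not dividing disc(f) the degrees of the irreducible factors of f mod p form the cycle type of an element of G. Factoring f modulo the 4 such primes p <= 11 (skipping 3, which divides the discriminant), each new pattern first appears at: mod 2: f = (x^6 + x^3 + 1), pattern 6; mod 5: f = (x^3 + x^2 + 4x + 1)(x^3 + 4x^2 + 4x + 2), pattern 3+3; mod 7: f = (x + 3)(x^5 + 4x^4 + 3x^3 + 2x^2 + 2), pattern 5+1; mod 11: f = (x + 5)(x^2 + 5x + 1)(x^3 + x^2 + 8x + 4), pattern 3+2+1. No other pattern occurs in this range, so the set of observed cycle types is {6, 3+3, 5+1, 3+2+1}. Among the candidates above, the only group containing elements of all these cycle types is S_6 (6T16); every other candidate lacks at least one of them. Hence G = S_6 (6T16), of order 720.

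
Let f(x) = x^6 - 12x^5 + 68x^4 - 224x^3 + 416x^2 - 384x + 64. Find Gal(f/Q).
The polynomial f is an irreducible sextic over Q, so G = Gal(f/Q) is one of the 16 transitive subgroups 6T1, ..., 6T16 of S_6. The discriminant of f is 164995463643136 = 12845056^2, a perfect square, so G is contained in A_6. The transitive groups of degree 6 contained in A_6 are: A_4 (6T4, order 12), S_4 (6T7, order 24), (C_3 x C_3) : C_4 (6T10, order 36), PSL(2,5) (6T12, order 60), A_6 (6T15, order 360). By Dedekind's theorem, for a prime p not dividing disc(f) the degrees of the irreducible factors of f mod p form the cycle type of an element of G. Factoring f modulo the 33 such primes p <= 149 (skipping 2, 7, which divide the discriminant), each new pattern first appears at: mod 3: f = (x^3 + x^2 + 2x + 1)(x^3 + 2x^2 + x + 1), pattern 3+3; mod 13: f = (x + 2)(x + 7)(x^2 + 9x + 9)(x^2 + 9x + 10), pattern 2+2+1+1. No other pattern occurs in this range, so the set of observed cycle types is {3+3, 2+2+1+1}. The candidates containing elements of all these cycle types are A_4 (6T4) of order 12, S_4 (6T7) of order 24, (C_3 x C_3) : C_4 (6T10) of order 36, PSL(2,5) (6T12) of order 60, A_6 (6T15) of order 360; the others are excluded. The observed types are precisely the cycle types that occur in A_4 (6T4) (apart from the identity). Each of the other remaining candidates has further cycle types, and by the Chebotarev density theorem the matching factorization patterns would occur for a proportion of primes equal to their share of the group: S_4 (6T7) additionally contains elements of type 4+2 (6 of its 24 elements, about 25% of primes); (C_3 x C_3) : C_4 (6T10) additionally contains elements of type 4+2, 3+1+1+1 (22 of its 36 elements, about 61% of primes); PSL(2,5) (6T12) additionally contains elements of type 5+1 (24 of its 60 elements, about 40% of primes); A_6 (6T15) additionally contains elements of type 5+1, 4+2, 3+1+1+1 (274 of its 360 elements, about 76% of primes). None of the 33 primes tested shows any such pattern (for each of these groups the chance of that is below 10^-4), which rules them out. Hence G = A_4 (6T4), of order 12.

A_4 (also written A4)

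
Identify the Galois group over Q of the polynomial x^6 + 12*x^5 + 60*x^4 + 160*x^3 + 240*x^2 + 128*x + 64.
S_6 (also written S6)

The polynomial f is an irreducible sextic over Q, so G = Gal(f/Q) is one of the 16 transitive subgroups 6T1, ..., 6T16 of S_6. The discriminant of f is -1388339588497408, which is not a perfect square, so G is not contained in A_6. The transitive groups of degree 6 not contained in A_6 are: C_6 (6T1, order 6), S_3 (6T2, order 6), D_6 (6T3, order 12), C_3 x S_3 (6T5, order 18), A_4 x C_2 (6T6, order 24), S_4 (6T8, order 24), S_3 x S_3 (6T9, order 36), S_4 x C_2 (6T11, order 48), (S_3 x S_3) : C_2 (6T13, order 72), PGL(2,5) (6T14, order 120), S_6 (6T16, order 720). By Dedekind's theorem, for a prime p not dividing disc(f) the degrees of the irreducible factors of f mod p form the cycle type of an element of G. Factoring f modulo the 3 such primes p <= 7 (skipping 2, which divides the discriminant), each new pattern first appears at: mod 3: f = (x^6 + x^3 + 2x + 1), pattern 6; mod 5: f = (x + 1)(x + 4)(x^4 + 2x^3 + x^2 + 2x + 1), pattern 4+1+1; mod 7: f = (x + 6)(x^2 + 3x + 1)(x^3 + 3x^2 + 6), pattern 3+2+1. No other pattern occurs in this range, so the set of observed cycle types is {6, 4+1+1, 3+2+1}. Among the candidates above, the only group containing elements of all these cycle types is S_6 (6T16); every other candidate lacks at least one of them. Hence G = S_6 (6T16), of order 720.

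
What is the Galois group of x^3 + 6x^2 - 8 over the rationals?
The polynomial is an irreducible cubic over Q and its discriminant is 5184 = 72^2, a perfect square. For an irreducible cubic, a square discriminant forces the Galois group to be A_3, the cyclic group of order 3.

C_3 (also written C3)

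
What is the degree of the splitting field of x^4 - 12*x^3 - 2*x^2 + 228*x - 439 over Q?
The degree of the splitting field over Q equals the order of the Galois group, so first determine the group. The polynomial is an irreducible quartic over Q and its discriminant is -2621440000, which is not a perfect square, so the Galois group is not contained in A_4. The resolvent cubic y^3 + 2*y^2 - 980*y + 14744 has exactly one rational root, so the Galois group is C_4 or D_4. The quartic remains irreducible over Q(sqrt(disc)), so the group is D_4. The Galois group D_4 (4T3) has order 8, so the splitting field has degree 8 over Q.

8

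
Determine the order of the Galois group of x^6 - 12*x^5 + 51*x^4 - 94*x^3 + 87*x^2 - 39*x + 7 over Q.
18

The degree of the splitting field over Q equals the order of the Galois group, so first determine the group. The polynomial f is an irreducible sextic over Q, so G = Gal(f/Q) is one of the 16 transitive subgroups 6T1, ..., 6T16 of S_6. The discriminant of f is -51195483, which is not a perfect square, so G is not contained in A_6. The transitive groups of degree 6 not contained in A_6 are: C_6 (6T1, order 6), S_3 (6T2, order 6), D_6 (6T3, order 12), C_3 x S_3 (6T5, order 18), A_4 x C_2 (6T6, order 24), S_4 (6T8, order 24), S_3 x S_3 (6T9, order 36), S_4 x C_2 (6T11, order 48), (S_3 x S_3) : C_2 (6T13, order 72), PGL(2,5) (6T14, order 120), S_6 (6T16, order 720). By Dedekind's theorem, for a prime p not dividing disc(f) the degrees of the irreducible factors of f mod p form the cycle type of an element of G. Factoring f modulo the 33 such primes p <= 149 (skipping 3, 17, which divide the discriminant), each new pattern first appears at: mod 2: f = (x^6 + x^4 + x^2 + x + 1), pattern 6; mod 7: f = (x)(x + 3)(x + 5)(x^3 + x^2 + 3), pattern 3+1+1+1; mod 19: f = (x^3 + 13x^2 + 4x + 13)(x^3 + 13x^2 + 11x + 2), pattern 3+3; mod 53: f = (x^2 + 2x + 23)(x^2 + 43x + 46)(x^2 + 49x + 23), pattern 2+2+2; mod 73: f = (x + 4)(x + 16)(x + 17)(x + 47)(x + 61)(x + 62), pattern 1+1+1+1+1+1. No other pattern occurs in this range, so the set of observed cycle types is {6, 3+1+1+1, 3+3, 2+2+2, 1+1+1+1+1+1}. The candidates containing elements of all these cycle types are C_3 x S_3 (6T5) of order 18, S_3 x S_3 (6T9) of order 36, (S_3 x S_3) : C_2 (6T13) of order 72, S_6 (6T16) of order 720; the others are excluded. The observed types are precisely the cycle types that occur in C_3 x S_3 (6T5). Each of the other remaining candidates has further cycle types, and by the Chebotarev density theorem the matching factorization patterns would occur for a proportion of primes equal to their share of the group: S_3 x S_3 (6T9) additionally contains elements of type 2+2+1+1 (9 of its 36 elements, about 25% of primes); (S_3 x S_3) : C_2 (6T13) additionally contains elements of type 4+2, 3+2+1, 2+2+1+1, 2+1+1+1+1 (45 of its 72 elements, about 62% of primes); S_6 (6T16) additionally contains elements of type 5+1, 4+2, 4+1+1, 3+2+1, 2+2+1+1, 2+1+1+1+1 (504 of its 720 elements, about 70% of primes). None of the 33 primes tested shows any such pattern (for each of these groups the chance of that is below 10^-4), which rules them out. Hence G = C_3 x S_3 (6T5), of order 18. The Galois group C_3 x S_3 (6T5) has order 18, so the splitting field has degree 18 over Q.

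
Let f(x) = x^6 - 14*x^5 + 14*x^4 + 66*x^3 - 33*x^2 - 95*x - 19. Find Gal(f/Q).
The polynomial f is an irreducible sextic over Q, so G = Gal(f/Q) is one of the 16 transitive subgroups 6T1, ..., 6T16 of S_6. The discriminant of f is 1770264843169 = 1330513^2, a perfect square, so G is contained in A_6. The transitive groups of degree 6 contained in A_6 are: A_4 (6T4, order 12), S_4 (6T7, order 24), (C_3 x C_3) : C_4 (6T10, order 36), PSL(2,5) (6T12, order 60), A_6 (6T15, order 360). By Dedekind's theorem, for a prime p not dividing disc(f) the degrees of the irreducible factors of f mod p form the cycle type of an element of G. Factoring f modulo the 21 such primes p <= 79 (skipping 19, which divides the discriminant), each new pattern first appears at: mod 2: f = (x + 1)(x^5 + x^4 + x^3 + x^2 + 1), pattern 5+1; mod 7: f = (x^3 + 2x^2 + 4x + 5)(x^3 + 5x^2 + 6), pattern 3+3; mod 61: f = (x + 11)(x + 56)(x^2 + 49x + 42)(x^2 + 53x + 51), pattern 2+2+1+1. No other pattern occurs in this range, so the set of observed cycle types is {5+1, 3+3, 2+2+1+1}. The candidates containing elements of all these cycle types are PSL(2,5) (6T12) of order 60, A_6 (6T15) of order 360; the others are excluded. The observed types are precisely the cycle types that occur in PSL(2,5) (6T12) (apart from the identity). Each of the other remaining candidates has further cycle types, and by the Chebotarev density theorem the matching factorization patterns would occur for a proportion of primes equal to their share of the group: A_6 (6T15) additionally contains elements of type 4+2, 3+1+1+1 (130 of its 360 elements, about 36% of primes). None of the 21 primes tested shows any such pattern (for each of these groups the chance of that is below 10^-4), which rules them out. Hence G = PSL(2,5) (6T12), of order 60.

PSL(2,5) (order 60)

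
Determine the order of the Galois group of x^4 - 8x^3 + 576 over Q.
12

The degree of the splitting field over Q equals the order of the Galois group, so first determine the group. The polynomial is an irreducible quartic over Q and its discriminant is 12230590464 = 110592^2, a perfect square, so the Galois group is contained in A_4. The resolvent cubic y^3 - 2304*y - 36864 is irreducible over Q. An irreducible resolvent with square discriminant gives A_4. The Galois group A_4 (4T4) has order 12, so the splitting field has degree 12 over Q.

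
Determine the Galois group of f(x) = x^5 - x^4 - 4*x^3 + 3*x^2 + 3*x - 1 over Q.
C_5, the cyclic group of order 5

The polynomial f is an irreducible quintic over Q, so G = Gal(f/Q) is a transitive subgroup of S_5: one of C_5 (5T1, order 5), D_5 (5T2, order 10), F_20 (5T3, order 20), A_5 (5T4, order 60) or S_5 (5T5, order 120). The discriminant of f is 14641 = 121^2, a perfect square, so G is contained in A_5. The transitive groups of degree 5 contained in A_5 are: C_5 (5T1, order 5), D_5 (5T2, order 10), A_5 (5T4, order 60). By Dedekind's theorem, for a prime p not dividing disc(f) the degrees of the irreducible factors of f mod p form the cycle type of an element of G. Factoring f modulo the 14 such primes p <= 47 (skipping 11, which divides the discriminant), each new pattern first appears at: mod 2: f = (x^5 + x^4 + x^2 + x + 1), pattern 5; mod 23: f = (x + 4)(x + 6)(x + 10)(x + 11)(x + 14), pattern 1+1+1+1+1. No other pattern occurs in this range, so the set of observed cycle types is {5, 1+1+1+1+1}. The candidates containing elements of all these cycle types are C_5 (5T1) of order 5, D_5 (5T2) of order 10, A_5 (5T4) of order 60; the others are excluded. The observed types are precisely the cycle types that occur in C_5 (5T1). Each of the other remaining candidates has further cycle types, and by the Chebotarev density theorem the matching factorization patterns would occur for a proportion of primes equal to their share of the group: D_5 (5T2) additionally contains elements of type 2+2+1 (5 of its 10 elements, about 50% of primes); A_5 (5T4) additionally contains elements of type 3+1+1, 2+2+1 (35 of its 60 elements, about 58% of primes). None of the 14 primes tested shows any such pattern (for each of these groups the chance of that is below 10^-4), which rules them out. Hence G = C_5 (5T1), of order 5.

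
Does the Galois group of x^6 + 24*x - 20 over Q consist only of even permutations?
Yes

The polynomial is irreducible of degree 6 over Q. Its discriminant is 746496000000 = 864000^2, a perfect square. A Galois group lies in the alternating group exactly when the discriminant is a square in Q, so the Galois group (A_6) is contained in A_6.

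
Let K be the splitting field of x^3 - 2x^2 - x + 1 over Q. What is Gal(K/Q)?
C_3 (order 3)

The polynomial is an irreducible cubic over Q and its discriminant is 49 = 7^2, a perfect square. For an irreducible cubic, a square discriminant forces the Galois group to be A_3, the cyclic group of order 3.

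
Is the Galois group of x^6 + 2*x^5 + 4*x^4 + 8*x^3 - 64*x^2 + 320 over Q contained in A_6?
The polynomial is irreducible of degree 6 over Q. Its discriminant is 564385546240000 = 23756800^2, a perfect square. A Galois group lies in the alternating group exactly when the discriminant is a square in Q, so the Galois group ((C_3 x C_3) : C_4) is contained in A_6.

Yes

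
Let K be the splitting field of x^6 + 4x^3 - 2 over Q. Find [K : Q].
The degree of the splitting field over Q equals the order of the Galois group, so first determine the group. The polynomial f is an irreducible sextic over Q, so G = Gal(f/Q) is one of the 16 transitive subgroups 6T1, ..., 6T16 of S_6. The discriminant of f is 40310784, which is not a perfect square, so G is not contained in A_6. The transitive groups of degree 6 not contained in A_6 are: C_6 (6T1, order 6), S_3 (6T2, order 6), D_6 (6T3, order 12), C_3 x S_3 (6T5, order 18), A_4 x C_2 (6T6, order 24), S_4 (6T8, order 24), S_3 x S_3 (6T9, order 36), S_4 x C_2 (6T11, order 48), (S_3 x S_3) : C_2 (6T13, order 72), PGL(2,5) (6T14, order 120), S_6 (6T16, order 720). By Dedekind's theorem, for a prime p not dividing disc(f) the degrees of the irreducible factors of f mod p form the cycle type of an element of G. Factoring f modulo the 14 such primes p <= 53 (skipping 2, 3, which divide the discriminant), each new pattern first appears at: mod 5: f = (x + 1)(x + 2)(x^2 + 3x + 4)(x^2 + 4x + 1), pattern 2+2+1+1; mod 7: f = (x^6 + 4x^3 + 5), pattern 6; mod 19: f = (x + 4)(x + 6)(x + 9)(x^3 + 16), pattern 3+1+1+1; mod 31: f = (x^2 + 2x + 11)(x^2 + 10x + 27)(x^2 + 19x + 24), pattern 2+2+2; mod 43: f = (x^3 + 9)(x^3 + 38), pattern 3+3. No other pattern occurs in this range, so the set of observed cycle types is {2+2+1+1, 6, 3+1+1+1, 2+2+2, 3+3}. The candidates containing elements of all these cycle types are S_3 x S_3 (6T9) of order 36, (S_3 x S_3) : C_2 (6T13) of order 72, S_6 (6T16) of order 720; the others are excluded. The observed types are precisely the cycle types that occur in S_3 x S_3 (6T9) (apart from the identity). Each of the other remaining candidates has further cycle types, and by the Chebotarev density theorem the matching factorization patterns would occur for a proportion of primes equal to their share of the group: (S_3 x S_3) : C_2 (6T13) additionally contains elements of type 4+2, 3+2+1, 2+1+1+1+1 (36 of its 72 elements, about 50% of primes); S_6 (6T16) additionally contains elements of type 5+1, 4+2, 4+1+1, 3+2+1, 2+1+1+1+1 (459 of its 720 elements, about 64% of primes). None of the 14 primes tested shows any such pattern (for each of these groups the chance of that is below 10^-4), which rules them out. Hence G = S_3 x S_3 (6T9), of order 36. The Galois group S_3 x S_3 (6T9) has order 36, so the splitting field has degree 36 over Q.

36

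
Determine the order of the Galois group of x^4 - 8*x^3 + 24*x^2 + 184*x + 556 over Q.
The degree of the splitting field over Q equals the order of the Galois group, so first determine the group. The polynomial is an irreducible quartic over Q and its discriminant is 176319369216 = 419904^2, a perfect square, so the Galois group is contained in A_4. The resolvent cubic y^3 - 24*y^2 - 3696*y - 16064 is irreducible over Q. An irreducible resolvent with square discriminant gives A_4. The Galois group A_4 (4T4) has order 12, so the splitting field has degree 12 over Q.

12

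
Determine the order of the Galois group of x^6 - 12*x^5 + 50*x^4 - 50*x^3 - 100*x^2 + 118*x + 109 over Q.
The degree of the splitting field over Q equals the order of the Galois group, so first determine the group. The polynomial f is an irreducible sextic over Q, so G = Gal(f/Q) is one of the 16 transitive subgroups 6T1, ..., 6T16 of S_6. The discriminant of f is 38875225000000 = 6235000^2, a perfect square, so G is contained in A_6. The transitive groups of degree 6 contained in A_6 are: A_4 (6T4, order 12), S_4 (6T7, order 24), (C_3 x C_3) : C_4 (6T10, order 36), PSL(2,5) (6T12, order 60), A_6 (6T15, order 360). By Dedekind's theorem, for a prime p not dividing disc(f) the degrees of the irreducible factors of f mod p form the cycle type of an element of G. Factoring f modulo the 19 such primes p <= 83 (skipping 2, 5, 29, 43, which divide the discriminant), each new pattern first appears at: mod 3: f = (x^2 + 1)(x^4 + x^2 + x + 1), pattern 4+2; mod 11: f = (x^3 + x^2 + 7x + 5)(x^3 + 9x^2 + x + 2), pattern 3+3; mod 19: f = (x + 2)(x + 16)(x^2 + 2x + 18)(x^2 + 6x + 15), pattern 2+2+1+1; mod 61: f = (x + 17)(x + 35)(x + 38)(x^3 + 20x^2 + 10x + 50), pattern 3+1+1+1. No other pattern occurs in this range, so the set of observed cycle types is {4+2, 3+3, 2+2+1+1, 3+1+1+1}. The candidates containing elements of all these cycle types are (C_3 x C_3) : C_4 (6T10) of order 36, A_6 (6T15) of order 360; the others are excluded. The observed types are precisely the cycle types that occur in (C_3 x C_3) : C_4 (6T10) (apart from the identity). Each of the other remaining candidates has further cycle types, and by the Chebotarev density theorem the matching factorization patterns would occur for a proportion of primes equal to their share of the group: A_6 (6T15) additionally contains elements of type 5+1 (144 of its 360 elements, about 40% of primes). None of the 19 primes tested shows any such pattern (for each of these groups the chance of that is below 10^-4), which rules them out. Hence G = (C_3 x C_3) : C_4 (6T10), of order 36. The Galois group (C_3 x C_3) : C_4 (6T10) has order 36, so the splitting field has degree 36 over Q.

36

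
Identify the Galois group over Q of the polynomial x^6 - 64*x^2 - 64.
The polynomial f is an irreducible sextic over Q, so G = Gal(f/Q) is one of the 16 transitive subgroups 6T1, ..., 6T16 of S_6. The discriminant of f is 3603718079512576 = 60030976^2, a perfect square, so G is contained in A_6. The transitive groups of degree 6 contained in A_6 are: A_4 (6T4, order 12), S_4 (6T7, order 24), (C_3 x C_3) : C_4 (6T10, order 36), PSL(2,5) (6T12, order 60), A_6 (6T15, order 360). By Dedekind's theorem, for a prime p not dividing disc(f) the degrees of the irreducible factors of f mod p form the cycle type of an element of G. Factoring f modulo the 79 such primes p <= 419 (skipping 2, 229, which divide the discriminant), each new pattern first appears at: mod 3: f = (x^3 + x^2 + 2x + 1)(x^3 + 2x^2 + 2x + 2), pattern 3+3; mod 7: f = (x^2 + 2)(x^4 + 5x^2 + 3), pattern 4+2; mod 23: f = (x + 5)(x + 18)(x^2 + 2x + 3)(x^2 + 21x + 3), pattern 2+2+1+1; mod 193: f = (x + 7)(x + 13)(x + 19)(x + 174)(x + 180)(x + 186), pattern 1+1+1+1+1+1. No other pattern occurs in this range, so the set of observed cycle types is {3+3, 4+2, 2+2+1+1, 1+1+1+1+1+1}. The candidates containing elements of all these cycle types are S_4 (6T7) of order 24, (C_3 x C_3) : C_4 (6T10) of order 36, A_6 (6T15) of order 360; the others are excluded. The observed types are precisely the cycle types that occur in S_4 (6T7). Each of the other remaining candidates has further cycle types, and by the Chebotarev density theorem the matching factorization patterns would occur for a proportion of primes equal to their share of the group: (C_3 x C_3) : C_4 (6T10) additionally contains elements of type 3+1+1+1 (4 of its 36 elements, about 11% of primes); A_6 (6T15) additionally contains elements of type 5+1, 3+1+1+1 (184 of its 360 elements, about 51% of primes). None of the 79 primes tested shows any such pattern (for each of these groups the chance of that is below 10^-4), which rules them out. Hence G = S_4 (6T7), of order 24.

6T7: S_4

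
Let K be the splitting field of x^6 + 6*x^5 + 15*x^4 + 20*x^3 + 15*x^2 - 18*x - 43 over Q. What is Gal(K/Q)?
The polynomial f is an irreducible sextic over Q, so G = Gal(f/Q) is one of the 16 transitive subgroups 6T1, ..., 6T16 of S_6. The discriminant of f is 746496000000 = 864000^2, a perfect square, so G is contained in A_6. The transitive groups of degree 6 contained in A_6 are: A_4 (6T4, order 12), S_4 (6T7, order 24), (C_3 x C_3) : C_4 (6T10, order 36), PSL(2,5) (6T12, order 60), A_6 (6T15, order 360). By Dedekind's theorem, for a prime p not dividing disc(f) the degrees of the irreducible factors of f mod p form the cycle type of an element of G. Factoring f modulo the 6 such primes p <= 23 (skipping 2, 3, 5, which divide the discriminant), each new pattern first appears at: mod 7: f = (x + 5)(x^5 + x^4 + 3x^3 + 5x^2 + 4x + 4), pattern 5+1; mod 23: f = (x + 3)(x + 12)(x + 17)(x^3 + 20x^2 + 4x + 15), pattern 3+1+1+1. No other pattern occurs in this range, so the set of observed cycle types is {5+1, 3+1+1+1}. Among the candidates above, the only group containing elements of all these cycle types is A_6 (6T15) — each of A_4 (6T4), S_4 (6T7), (C_3 x C_3) : C_4 (6T10), PSL(2,5) (6T12) lacks at least one of them. Hence G = A_6 (6T15), of order 360.

A_6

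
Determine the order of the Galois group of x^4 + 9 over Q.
The degree of the splitting field over Q equals the order of the Galois group, so first determine the group. The polynomial is an irreducible quartic over Q and its discriminant is 186624 = 432^2, a perfect square, so the Galois group is contained in A_4. The resolvent cubic y^3 - 36*y splits completely over Q, which gives the Klein four-group V_4. The Galois group V_4 (4T2) has order 4, so the splitting field has degree 4 over Q.

4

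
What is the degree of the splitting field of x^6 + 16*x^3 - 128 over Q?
The degree of the splitting field over Q equals the order of the Galois group, so first determine the group. The polynomial f is an irreducible sextic over Q, so G = Gal(f/Q) is one of the 16 transitive subgroups 6T1, ..., 6T16 of S_6. The discriminant of f is 5410421842378752, which is not a perfect square, so G is not contained in A_6. The transitive groups of degree 6 not contained in A_6 are: C_6 (6T1, order 6), S_3 (6T2, order 6), D_6 (6T3, order 12), C_3 x S_3 (6T5, order 18), A_4 x C_2 (6T6, order 24), S_4 (6T8, order 24), S_3 x S_3 (6T9, order 36), S_4 x C_2 (6T11, order 48), (S_3 x S_3) : C_2 (6T13, order 72), PGL(2,5) (6T14, order 120), S_6 (6T16, order 720). By Dedekind's theorem, for a prime p not dividing disc(f) the degrees of the irreducible factors of f mod p form the cycle type of an element of G. Factoring f modulo the 23 such primes p <= 97 (skipping 2, 3, which divide the discriminant), each new pattern first appears at: mod 5: f = (x^6 + x^3 + 2), pattern 6; mod 11: f = (x + 1)(x + 5)(x^2 + 6x + 3)(x^2 + 10x + 1), pattern 2+2+1+1; mod 13: f = (x + 1)(x + 3)(x + 9)(x^3 + 2), pattern 3+1+1+1; mod 31: f = (x^2 + 3x + 15)(x^2 + 13x + 13)(x^2 + 15x + 3), pattern 2+2+2; mod 97: f = (x^3 + 25)(x^3 + 88), pattern 3+3. No other pattern occurs in this range, so the set of observed cycle types is {6, 2+2+1+1, 3+1+1+1, 2+2+2, 3+3}. The candidates containing elements of all these cycle types are S_3 x S_3 (6T9) of order 36, (S_3 x S_3) : C_2 (6T13) of order 72, S_6 (6T16) of order 720; the others are excluded. The observed types are precisely the cycle types that occur in S_3 x S_3 (6T9) (apart from the identity). Each of the other remaining candidates has further cycle types, and by the Chebotarev density theorem the matching factorization patterns would occur for a proportion of primes equal to their share of the group: (S_3 x S_3) : C_2 (6T13) additionally contains elements of type 4+2, 3+2+1, 2+1+1+1+1 (36 of its 72 elements, about 50% of primes); S_6 (6T16) additionally contains elements of type 5+1, 4+2, 4+1+1, 3+2+1, 2+1+1+1+1 (459 of its 720 elements, about 64% of primes). None of the 23 primes tested shows any such pattern (for each of these groups the chance of that is below 10^-4), which rules them out. Hence G = S_3 x S_3 (6T9), of order 36. The Galois group S_3 x S_3 (6T9) has order 36, so the splitting field has degree 36 over Q.

36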